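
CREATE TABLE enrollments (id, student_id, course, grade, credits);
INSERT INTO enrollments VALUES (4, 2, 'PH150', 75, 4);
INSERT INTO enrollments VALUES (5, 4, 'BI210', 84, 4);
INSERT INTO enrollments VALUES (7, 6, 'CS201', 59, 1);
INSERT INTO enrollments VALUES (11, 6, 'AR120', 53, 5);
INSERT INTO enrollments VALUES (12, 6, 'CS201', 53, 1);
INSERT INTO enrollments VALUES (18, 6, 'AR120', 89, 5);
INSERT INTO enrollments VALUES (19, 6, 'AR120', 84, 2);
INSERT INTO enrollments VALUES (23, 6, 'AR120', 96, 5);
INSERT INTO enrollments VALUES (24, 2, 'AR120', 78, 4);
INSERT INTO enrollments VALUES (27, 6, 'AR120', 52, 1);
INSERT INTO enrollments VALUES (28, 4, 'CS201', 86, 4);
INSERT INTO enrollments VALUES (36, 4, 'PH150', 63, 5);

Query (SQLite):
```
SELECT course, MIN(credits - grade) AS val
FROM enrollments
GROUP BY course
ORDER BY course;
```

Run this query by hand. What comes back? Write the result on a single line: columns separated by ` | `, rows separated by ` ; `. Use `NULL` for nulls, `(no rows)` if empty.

AR120 | -91 ; BI210 | -80 ; CS201 | -82 ; PH150 | -71

For each row compute credits - grade.
Group by course; take MIN of the expression per group.
  AR120: ids {11, 18, 19, 23, 24, 27} → MIN(credits - grade)=-91
  BI210: ids {5} → MIN(credits - grade)=-80
  CS201: ids {7, 12, 28} → MIN(credits - grade)=-82
  PH150: ids {4, 36} → MIN(credits - grade)=-71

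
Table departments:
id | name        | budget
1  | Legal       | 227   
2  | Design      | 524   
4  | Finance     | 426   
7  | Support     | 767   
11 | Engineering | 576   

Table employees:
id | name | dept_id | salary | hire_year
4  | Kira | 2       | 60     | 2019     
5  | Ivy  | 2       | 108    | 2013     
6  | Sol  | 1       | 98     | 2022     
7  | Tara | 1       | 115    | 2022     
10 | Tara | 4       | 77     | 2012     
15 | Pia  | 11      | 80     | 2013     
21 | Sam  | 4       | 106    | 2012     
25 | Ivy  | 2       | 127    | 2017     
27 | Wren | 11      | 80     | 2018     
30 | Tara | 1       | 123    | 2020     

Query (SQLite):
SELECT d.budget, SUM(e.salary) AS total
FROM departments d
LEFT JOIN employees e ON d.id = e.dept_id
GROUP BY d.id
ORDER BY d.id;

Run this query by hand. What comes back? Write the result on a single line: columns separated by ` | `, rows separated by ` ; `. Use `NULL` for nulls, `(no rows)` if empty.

227 | 336 ; 524 | 295 ; 426 | 183 ; 767 | NULL ; 576 | 160

LEFT JOIN keeps every departments row; unmatched ones get NULL for employees columns.
Group by departments.id and compute SUM(e.salary). SUM over an all-NULL group is NULL.
  1: ids {6, 7, 30} → SUM(e.salary)=336
  2: ids {4, 5, 25} → SUM(e.salary)=295
  4: ids {10, 21} → SUM(e.salary)=183
  7: ids {—} → SUM(e.salary)=NULL
  11: ids {15, 27} → SUM(e.salary)=160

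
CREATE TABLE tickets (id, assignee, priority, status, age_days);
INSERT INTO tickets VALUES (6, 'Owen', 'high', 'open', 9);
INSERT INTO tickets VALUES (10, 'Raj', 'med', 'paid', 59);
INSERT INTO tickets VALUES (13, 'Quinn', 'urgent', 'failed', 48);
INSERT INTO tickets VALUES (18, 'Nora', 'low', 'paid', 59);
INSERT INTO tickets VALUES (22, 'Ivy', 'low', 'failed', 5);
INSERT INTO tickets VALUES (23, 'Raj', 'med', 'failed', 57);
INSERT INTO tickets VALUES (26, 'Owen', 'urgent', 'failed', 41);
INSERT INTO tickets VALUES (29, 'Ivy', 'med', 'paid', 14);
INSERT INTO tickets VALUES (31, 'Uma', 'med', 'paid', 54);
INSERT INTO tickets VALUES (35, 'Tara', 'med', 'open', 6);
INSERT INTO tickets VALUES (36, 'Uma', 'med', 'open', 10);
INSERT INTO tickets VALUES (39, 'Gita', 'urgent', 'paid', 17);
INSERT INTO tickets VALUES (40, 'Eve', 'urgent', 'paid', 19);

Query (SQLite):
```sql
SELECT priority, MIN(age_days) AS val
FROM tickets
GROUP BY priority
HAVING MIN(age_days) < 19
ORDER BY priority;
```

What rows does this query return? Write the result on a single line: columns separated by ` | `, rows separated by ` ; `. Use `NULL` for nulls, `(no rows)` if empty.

high | 9 ; low | 5 ; med | 6 ; urgent | 17

Partition tickets by priority; compute MIN(age_days) within each group.
HAVING: keep groups where MIN(age_days) < 19.
  high: ids {6} → MIN(age_days)=9
  low: ids {18, 22} → MIN(age_days)=5
  med: ids {10, 23, 29, 31, 35, 36} → MIN(age_days)=6
  urgent: ids {13, 26, 39, 40} → MIN(age_days)=17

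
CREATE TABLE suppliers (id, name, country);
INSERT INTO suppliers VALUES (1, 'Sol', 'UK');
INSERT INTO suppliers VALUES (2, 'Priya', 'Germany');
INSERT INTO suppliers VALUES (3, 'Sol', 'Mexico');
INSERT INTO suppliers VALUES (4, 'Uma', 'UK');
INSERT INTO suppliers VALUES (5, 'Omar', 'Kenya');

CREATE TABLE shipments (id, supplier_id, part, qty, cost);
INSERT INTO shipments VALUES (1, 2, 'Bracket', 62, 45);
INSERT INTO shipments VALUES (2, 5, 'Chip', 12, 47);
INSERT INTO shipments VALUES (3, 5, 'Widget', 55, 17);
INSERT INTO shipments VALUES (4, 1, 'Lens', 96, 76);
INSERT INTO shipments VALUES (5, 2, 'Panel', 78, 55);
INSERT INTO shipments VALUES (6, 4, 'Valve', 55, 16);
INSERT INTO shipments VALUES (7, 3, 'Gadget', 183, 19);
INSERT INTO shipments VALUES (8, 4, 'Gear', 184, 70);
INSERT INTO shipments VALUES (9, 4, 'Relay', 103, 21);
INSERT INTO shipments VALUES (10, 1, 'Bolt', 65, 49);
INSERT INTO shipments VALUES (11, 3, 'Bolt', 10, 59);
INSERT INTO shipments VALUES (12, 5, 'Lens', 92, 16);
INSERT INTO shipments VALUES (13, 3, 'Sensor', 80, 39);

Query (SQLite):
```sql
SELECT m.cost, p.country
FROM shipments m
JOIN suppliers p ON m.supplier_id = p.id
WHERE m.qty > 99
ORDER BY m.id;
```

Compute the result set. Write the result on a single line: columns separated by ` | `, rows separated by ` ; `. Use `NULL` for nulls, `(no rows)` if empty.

Each shipments row matches the suppliers row where supplier_id = suppliers.id.
Then keep rows with m.qty > 99.

19 | Mexico ; 70 | UK ; 21 | UK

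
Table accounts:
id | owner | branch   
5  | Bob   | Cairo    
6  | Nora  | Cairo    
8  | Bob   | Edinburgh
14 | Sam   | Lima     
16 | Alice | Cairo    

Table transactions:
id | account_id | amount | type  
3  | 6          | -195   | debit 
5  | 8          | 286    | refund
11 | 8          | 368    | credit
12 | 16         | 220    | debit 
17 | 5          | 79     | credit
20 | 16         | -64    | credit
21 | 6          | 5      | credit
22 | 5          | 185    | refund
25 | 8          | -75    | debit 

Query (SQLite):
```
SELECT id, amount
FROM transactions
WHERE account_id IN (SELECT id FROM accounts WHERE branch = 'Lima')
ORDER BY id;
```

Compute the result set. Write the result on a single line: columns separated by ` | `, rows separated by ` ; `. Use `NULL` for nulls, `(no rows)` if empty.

Inner query: accounts.id where branch = 'Lima'.
Outer: keep transactions rows whose account_id is in that set.
Inner query → {14}

(no rows)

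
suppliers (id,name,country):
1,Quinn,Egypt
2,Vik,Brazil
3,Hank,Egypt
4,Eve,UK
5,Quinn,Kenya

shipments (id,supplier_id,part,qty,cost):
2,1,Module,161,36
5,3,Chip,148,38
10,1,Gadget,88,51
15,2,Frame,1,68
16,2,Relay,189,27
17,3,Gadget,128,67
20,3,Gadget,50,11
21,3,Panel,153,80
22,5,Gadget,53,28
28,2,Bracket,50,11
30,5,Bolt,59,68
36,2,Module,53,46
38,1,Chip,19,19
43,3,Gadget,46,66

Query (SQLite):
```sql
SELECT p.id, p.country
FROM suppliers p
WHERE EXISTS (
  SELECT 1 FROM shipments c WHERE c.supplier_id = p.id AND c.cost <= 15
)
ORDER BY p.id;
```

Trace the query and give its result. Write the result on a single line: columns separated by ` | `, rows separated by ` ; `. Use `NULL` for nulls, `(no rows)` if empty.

For each suppliers row, check whether any shipments with matching supplier_id has cost <= 15.
Keep rows where that is true.

2 | Brazil ; 3 | Egypt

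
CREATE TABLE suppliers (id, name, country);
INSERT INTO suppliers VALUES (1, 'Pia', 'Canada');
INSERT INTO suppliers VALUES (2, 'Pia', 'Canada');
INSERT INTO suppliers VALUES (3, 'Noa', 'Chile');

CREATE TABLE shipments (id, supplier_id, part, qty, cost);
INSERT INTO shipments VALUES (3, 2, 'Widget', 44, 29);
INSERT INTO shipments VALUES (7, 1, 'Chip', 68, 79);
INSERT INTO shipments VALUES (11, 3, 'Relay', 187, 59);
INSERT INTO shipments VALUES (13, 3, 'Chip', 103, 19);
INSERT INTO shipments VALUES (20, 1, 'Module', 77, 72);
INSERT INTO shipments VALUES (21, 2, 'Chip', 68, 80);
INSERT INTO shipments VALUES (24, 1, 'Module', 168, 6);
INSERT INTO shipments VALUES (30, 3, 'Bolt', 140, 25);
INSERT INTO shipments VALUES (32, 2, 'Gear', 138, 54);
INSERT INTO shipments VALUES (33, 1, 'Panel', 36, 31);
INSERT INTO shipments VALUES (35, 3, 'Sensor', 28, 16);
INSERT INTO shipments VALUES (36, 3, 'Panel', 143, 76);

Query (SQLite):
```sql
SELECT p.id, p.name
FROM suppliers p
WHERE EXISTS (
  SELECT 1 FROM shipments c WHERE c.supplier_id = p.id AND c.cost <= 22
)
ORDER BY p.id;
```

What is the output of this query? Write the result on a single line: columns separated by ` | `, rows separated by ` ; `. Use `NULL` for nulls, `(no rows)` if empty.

1 | Pia ; 3 | Noa

For each suppliers row, check whether any shipments with matching supplier_id has cost <= 22.
Keep rows where that is true.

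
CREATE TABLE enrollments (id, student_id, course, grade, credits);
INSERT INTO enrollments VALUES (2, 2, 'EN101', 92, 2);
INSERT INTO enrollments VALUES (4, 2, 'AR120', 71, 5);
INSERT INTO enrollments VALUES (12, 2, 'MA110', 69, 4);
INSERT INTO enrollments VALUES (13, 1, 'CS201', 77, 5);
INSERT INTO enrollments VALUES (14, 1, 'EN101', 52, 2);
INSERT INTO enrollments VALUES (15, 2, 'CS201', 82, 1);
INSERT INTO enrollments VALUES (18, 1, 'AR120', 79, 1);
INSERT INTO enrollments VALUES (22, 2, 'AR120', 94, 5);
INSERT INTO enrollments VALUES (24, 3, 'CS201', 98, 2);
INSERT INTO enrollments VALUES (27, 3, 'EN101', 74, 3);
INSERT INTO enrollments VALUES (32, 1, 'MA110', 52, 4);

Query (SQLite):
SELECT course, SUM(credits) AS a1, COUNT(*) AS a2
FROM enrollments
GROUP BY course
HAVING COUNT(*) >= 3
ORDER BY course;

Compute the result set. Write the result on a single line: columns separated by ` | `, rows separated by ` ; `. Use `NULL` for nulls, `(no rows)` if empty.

Group enrollments by course.
Per group compute: SUM(credits), COUNT(*).
HAVING: drop groups with fewer than 3 rows.
  AR120: ids {4, 18, 22} → SUM(credits)=11, COUNT(*)=3
  CS201: ids {13, 15, 24} → SUM(credits)=8, COUNT(*)=3
  EN101: ids {2, 14, 27} → SUM(credits)=7, COUNT(*)=3
  MA110: ids {12, 32} → SUM(credits)=8, COUNT(*)=2

AR120 | 11 | 3 ; CS201 | 8 | 3 ; EN101 | 7 | 3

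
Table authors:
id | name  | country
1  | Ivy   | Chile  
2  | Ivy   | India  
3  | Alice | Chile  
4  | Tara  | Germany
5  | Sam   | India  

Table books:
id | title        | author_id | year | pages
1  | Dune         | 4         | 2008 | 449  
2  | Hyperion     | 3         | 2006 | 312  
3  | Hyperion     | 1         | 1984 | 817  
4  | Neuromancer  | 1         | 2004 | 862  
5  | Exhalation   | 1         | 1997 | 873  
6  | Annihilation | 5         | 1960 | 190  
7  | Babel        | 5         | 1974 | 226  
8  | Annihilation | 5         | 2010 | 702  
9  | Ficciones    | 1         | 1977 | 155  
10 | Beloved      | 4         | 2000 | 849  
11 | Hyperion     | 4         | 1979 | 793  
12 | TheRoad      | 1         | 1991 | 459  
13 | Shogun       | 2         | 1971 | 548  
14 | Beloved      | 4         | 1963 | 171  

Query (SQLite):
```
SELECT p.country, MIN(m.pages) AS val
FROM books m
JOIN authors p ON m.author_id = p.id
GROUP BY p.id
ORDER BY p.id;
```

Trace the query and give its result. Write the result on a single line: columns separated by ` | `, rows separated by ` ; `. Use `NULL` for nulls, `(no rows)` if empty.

Chile | 155 ; India | 548 ; Chile | 312 ; Germany | 171 ; India | 190

Join each books row to its authors via author_id.
Group joined rows by authors.id; compute MIN(m.pages) per group.
  1: ids {3, 4, 5, 9, 12} → MIN(m.pages)=155
  2: ids {13} → MIN(m.pages)=548
  3: ids {2} → MIN(m.pages)=312
  4: ids {1, 10, 11, 14} → MIN(m.pages)=171
  5: ids {6, 7, 8} → MIN(m.pages)=190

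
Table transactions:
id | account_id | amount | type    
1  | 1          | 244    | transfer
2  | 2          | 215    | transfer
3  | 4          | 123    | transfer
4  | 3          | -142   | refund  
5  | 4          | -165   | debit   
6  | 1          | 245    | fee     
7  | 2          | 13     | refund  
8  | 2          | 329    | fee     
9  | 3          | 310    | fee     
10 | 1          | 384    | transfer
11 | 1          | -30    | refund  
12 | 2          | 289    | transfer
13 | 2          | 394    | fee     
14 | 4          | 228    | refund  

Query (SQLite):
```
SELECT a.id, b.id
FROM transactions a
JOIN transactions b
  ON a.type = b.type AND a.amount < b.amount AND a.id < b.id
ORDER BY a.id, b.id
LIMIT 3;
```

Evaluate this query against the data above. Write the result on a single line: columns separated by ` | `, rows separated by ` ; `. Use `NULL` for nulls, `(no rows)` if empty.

Pairs (a,b) with same type, a.amount < b.amount, a.id < b.id.
type groups: debit:{5} fee:{6,8,9,13} refund:{4,7,11,14} transfer:{1,2,3,10,12}
Ordered by (a.id, b.id); first 3.

1 | 10 ; 1 | 12 ; 2 | 10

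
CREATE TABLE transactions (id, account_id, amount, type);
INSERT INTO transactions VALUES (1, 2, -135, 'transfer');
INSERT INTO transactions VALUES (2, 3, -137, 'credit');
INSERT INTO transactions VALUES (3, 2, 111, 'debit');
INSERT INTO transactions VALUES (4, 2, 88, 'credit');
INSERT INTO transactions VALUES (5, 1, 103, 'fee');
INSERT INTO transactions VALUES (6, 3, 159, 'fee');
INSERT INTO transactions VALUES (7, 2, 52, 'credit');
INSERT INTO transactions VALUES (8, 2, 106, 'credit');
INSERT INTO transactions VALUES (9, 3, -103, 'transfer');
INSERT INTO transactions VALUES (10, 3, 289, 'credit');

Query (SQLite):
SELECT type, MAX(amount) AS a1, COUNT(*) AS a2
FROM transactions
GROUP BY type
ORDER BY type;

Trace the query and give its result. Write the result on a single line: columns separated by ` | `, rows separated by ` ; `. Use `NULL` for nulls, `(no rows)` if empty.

credit | 289 | 5 ; debit | 111 | 1 ; fee | 159 | 2 ; transfer | -103 | 2

Group transactions by type.
Per group compute: MAX(amount), COUNT(*).
  credit: ids {2, 4, 7, 8, 10} → MAX(amount)=289, COUNT(*)=5
  debit: ids {3} → MAX(amount)=111, COUNT(*)=1
  fee: ids {5, 6} → MAX(amount)=159, COUNT(*)=2
  transfer: ids {1, 9} → MAX(amount)=-103, COUNT(*)=2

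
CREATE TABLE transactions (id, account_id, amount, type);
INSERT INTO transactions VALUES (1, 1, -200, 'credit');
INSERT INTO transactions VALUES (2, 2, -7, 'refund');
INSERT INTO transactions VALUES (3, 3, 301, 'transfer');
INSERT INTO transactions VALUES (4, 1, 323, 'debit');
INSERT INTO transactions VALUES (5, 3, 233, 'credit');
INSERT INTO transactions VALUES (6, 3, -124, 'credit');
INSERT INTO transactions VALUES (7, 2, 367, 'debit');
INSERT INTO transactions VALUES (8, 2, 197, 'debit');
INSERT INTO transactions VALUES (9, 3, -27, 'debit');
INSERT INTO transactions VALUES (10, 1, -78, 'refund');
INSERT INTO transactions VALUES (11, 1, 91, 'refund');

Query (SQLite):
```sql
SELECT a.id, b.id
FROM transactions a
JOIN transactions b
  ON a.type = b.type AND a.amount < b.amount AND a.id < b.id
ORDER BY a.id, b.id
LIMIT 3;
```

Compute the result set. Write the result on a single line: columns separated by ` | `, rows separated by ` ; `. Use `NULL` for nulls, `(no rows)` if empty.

1 | 5 ; 1 | 6 ; 2 | 11

Pairs (a,b) with same type, a.amount < b.amount, a.id < b.id.
type groups: credit:{1,5,6} debit:{4,7,8,9} refund:{2,10,11} transfer:{3}
Ordered by (a.id, b.id); first 3.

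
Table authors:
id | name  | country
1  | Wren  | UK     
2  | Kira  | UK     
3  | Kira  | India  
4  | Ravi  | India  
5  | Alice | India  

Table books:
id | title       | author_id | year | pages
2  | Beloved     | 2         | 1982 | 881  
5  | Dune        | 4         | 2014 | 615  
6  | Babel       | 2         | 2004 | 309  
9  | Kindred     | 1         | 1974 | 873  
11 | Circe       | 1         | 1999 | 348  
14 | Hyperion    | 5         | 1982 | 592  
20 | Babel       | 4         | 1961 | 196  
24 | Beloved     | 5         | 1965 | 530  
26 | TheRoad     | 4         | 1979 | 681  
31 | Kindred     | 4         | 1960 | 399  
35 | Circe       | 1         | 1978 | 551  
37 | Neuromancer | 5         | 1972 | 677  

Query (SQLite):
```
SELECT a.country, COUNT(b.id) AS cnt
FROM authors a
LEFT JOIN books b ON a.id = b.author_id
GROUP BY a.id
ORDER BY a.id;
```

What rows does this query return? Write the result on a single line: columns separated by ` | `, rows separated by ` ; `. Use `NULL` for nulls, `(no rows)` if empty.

UK | 3 ; UK | 2 ; India | 0 ; India | 4 ; India | 3

LEFT JOIN keeps every authors row; unmatched ones get NULL for books columns.
Group by authors.id and compute COUNT(b.id). COUNT(col) of an all-NULL group is 0.
  1: ids {9, 11, 35} → COUNT(b.id)=3
  2: ids {2, 6} → COUNT(b.id)=2
  3: ids {—} → COUNT(b.id)=0
  4: ids {5, 20, 26, 31} → COUNT(b.id)=4
  5: ids {14, 24, 37} → COUNT(b.id)=3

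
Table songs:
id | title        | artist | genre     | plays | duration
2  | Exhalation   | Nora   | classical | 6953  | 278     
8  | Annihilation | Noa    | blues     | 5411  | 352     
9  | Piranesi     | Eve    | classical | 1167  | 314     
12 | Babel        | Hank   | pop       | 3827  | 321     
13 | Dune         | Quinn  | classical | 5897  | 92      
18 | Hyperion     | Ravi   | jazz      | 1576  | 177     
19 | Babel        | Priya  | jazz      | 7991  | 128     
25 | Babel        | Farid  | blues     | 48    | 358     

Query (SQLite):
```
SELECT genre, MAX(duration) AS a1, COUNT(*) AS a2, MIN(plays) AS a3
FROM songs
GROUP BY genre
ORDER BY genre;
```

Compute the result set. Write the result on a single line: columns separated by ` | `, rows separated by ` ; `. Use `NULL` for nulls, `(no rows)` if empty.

blues | 358 | 2 | 48 ; classical | 314 | 3 | 1167 ; jazz | 177 | 2 | 1576 ; pop | 321 | 1 | 3827

Group songs by genre.
Per group compute: MAX(duration), COUNT(*), MIN(plays).
  blues: ids {8, 25} → MAX(duration)=358, COUNT(*)=2, MIN(plays)=48
  classical: ids {2, 9, 13} → MAX(duration)=314, COUNT(*)=3, MIN(plays)=1167
  jazz: ids {18, 19} → MAX(duration)=177, COUNT(*)=2, MIN(plays)=1576
  pop: ids {12} → MAX(duration)=321, COUNT(*)=1, MIN(plays)=3827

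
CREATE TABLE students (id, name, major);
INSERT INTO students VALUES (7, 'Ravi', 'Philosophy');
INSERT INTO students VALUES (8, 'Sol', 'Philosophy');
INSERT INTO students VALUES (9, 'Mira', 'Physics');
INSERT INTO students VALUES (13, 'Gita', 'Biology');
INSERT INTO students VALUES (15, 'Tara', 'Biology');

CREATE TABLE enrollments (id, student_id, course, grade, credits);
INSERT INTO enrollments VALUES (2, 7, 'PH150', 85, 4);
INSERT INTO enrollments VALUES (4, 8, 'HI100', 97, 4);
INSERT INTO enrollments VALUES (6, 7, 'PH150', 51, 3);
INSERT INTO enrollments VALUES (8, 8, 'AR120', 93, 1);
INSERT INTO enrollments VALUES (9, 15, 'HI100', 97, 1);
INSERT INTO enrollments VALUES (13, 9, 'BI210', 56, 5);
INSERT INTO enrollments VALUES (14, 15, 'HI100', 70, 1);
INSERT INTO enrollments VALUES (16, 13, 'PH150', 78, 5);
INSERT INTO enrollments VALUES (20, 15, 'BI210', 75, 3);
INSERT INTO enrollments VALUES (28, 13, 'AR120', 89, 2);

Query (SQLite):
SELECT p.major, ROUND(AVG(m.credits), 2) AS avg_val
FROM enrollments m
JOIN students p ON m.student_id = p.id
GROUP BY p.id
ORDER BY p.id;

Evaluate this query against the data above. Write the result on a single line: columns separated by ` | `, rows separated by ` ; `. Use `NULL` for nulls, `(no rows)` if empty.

Join each enrollments row to its students via student_id.
Group joined rows by students.id; compute ROUND(AVG(m.credits), 2) per group.
  7: ids {2, 6} → ROUND(AVG(m.credits), 2)=3.5
  8: ids {4, 8} → ROUND(AVG(m.credits), 2)=2.5
  9: ids {13} → ROUND(AVG(m.credits), 2)=5
  13: ids {16, 28} → ROUND(AVG(m.credits), 2)=3.5
  15: ids {9, 14, 20} → ROUND(AVG(m.credits), 2)=1.67

Philosophy | 3.5 ; Philosophy | 2.5 ; Physics | 5 ; Biology | 3.5 ; Biology | 1.67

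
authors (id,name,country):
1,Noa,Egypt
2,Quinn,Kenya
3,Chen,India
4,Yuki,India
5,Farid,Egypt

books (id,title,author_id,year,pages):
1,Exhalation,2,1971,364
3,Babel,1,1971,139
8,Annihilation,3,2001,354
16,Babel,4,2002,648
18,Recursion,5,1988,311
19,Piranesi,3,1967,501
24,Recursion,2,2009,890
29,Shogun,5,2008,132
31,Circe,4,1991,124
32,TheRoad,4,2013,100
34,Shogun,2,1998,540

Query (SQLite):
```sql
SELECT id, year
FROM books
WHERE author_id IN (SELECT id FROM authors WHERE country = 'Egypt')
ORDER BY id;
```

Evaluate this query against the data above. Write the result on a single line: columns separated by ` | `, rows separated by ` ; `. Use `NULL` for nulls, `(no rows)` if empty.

3 | 1971 ; 18 | 1988 ; 29 | 2008

Inner query: authors.id where country = 'Egypt'.
Outer: keep books rows whose author_id is in that set.
Inner query → {1, 5}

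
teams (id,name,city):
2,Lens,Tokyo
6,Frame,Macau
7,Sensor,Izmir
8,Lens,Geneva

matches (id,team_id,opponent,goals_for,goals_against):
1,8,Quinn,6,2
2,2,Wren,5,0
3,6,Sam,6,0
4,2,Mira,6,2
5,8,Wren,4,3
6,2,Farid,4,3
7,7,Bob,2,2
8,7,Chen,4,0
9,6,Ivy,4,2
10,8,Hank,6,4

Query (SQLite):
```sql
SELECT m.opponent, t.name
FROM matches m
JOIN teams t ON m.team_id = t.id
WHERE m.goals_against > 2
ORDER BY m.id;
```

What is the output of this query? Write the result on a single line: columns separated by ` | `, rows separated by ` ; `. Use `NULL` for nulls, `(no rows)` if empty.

Each matches row matches the teams row where team_id = teams.id.
Then keep rows with m.goals_against > 2.

Wren | Lens ; Farid | Lens ; Hank | Lens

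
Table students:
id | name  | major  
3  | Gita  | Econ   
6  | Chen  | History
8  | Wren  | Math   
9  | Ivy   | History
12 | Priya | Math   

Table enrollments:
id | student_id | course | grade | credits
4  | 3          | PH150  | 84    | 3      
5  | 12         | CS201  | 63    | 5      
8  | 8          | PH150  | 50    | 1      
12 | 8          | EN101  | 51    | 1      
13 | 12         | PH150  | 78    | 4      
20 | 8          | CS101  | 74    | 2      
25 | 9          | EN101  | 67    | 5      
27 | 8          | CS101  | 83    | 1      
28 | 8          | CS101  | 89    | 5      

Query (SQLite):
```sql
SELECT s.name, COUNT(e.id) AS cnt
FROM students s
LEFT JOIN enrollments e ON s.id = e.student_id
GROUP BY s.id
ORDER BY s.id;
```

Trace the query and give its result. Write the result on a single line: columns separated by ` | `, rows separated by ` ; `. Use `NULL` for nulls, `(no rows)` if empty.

Gita | 1 ; Chen | 0 ; Wren | 5 ; Ivy | 1 ; Priya | 2

LEFT JOIN keeps every students row; unmatched ones get NULL for enrollments columns.
Group by students.id and compute COUNT(e.id). COUNT(col) of an all-NULL group is 0.
  3: ids {4} → COUNT(e.id)=1
  6: ids {—} → COUNT(e.id)=0
  8: ids {8, 12, 20, 27, 28} → COUNT(e.id)=5
  9: ids {25} → COUNT(e.id)=1
  12: ids {5, 13} → COUNT(e.id)=2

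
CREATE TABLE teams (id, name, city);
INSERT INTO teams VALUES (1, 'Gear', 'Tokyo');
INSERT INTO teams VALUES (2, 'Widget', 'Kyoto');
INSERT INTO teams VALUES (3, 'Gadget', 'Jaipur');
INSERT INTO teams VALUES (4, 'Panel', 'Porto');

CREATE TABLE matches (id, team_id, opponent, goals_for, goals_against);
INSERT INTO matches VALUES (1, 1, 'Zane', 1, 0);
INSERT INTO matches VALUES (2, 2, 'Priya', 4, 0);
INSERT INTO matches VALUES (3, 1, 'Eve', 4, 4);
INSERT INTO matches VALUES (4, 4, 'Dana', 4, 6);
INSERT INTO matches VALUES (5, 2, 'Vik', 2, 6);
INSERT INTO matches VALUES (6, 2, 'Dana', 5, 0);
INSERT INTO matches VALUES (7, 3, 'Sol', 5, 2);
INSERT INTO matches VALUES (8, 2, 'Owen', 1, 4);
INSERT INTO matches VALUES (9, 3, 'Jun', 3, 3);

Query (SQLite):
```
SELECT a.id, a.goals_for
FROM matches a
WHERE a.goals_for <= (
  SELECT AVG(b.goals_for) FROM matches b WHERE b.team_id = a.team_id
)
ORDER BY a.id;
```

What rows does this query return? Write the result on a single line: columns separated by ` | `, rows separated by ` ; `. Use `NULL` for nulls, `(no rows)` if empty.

1 | 1 ; 4 | 4 ; 5 | 2 ; 8 | 1 ; 9 | 3

For each matches row a, compute AVG(goals_for) over rows sharing a.team_id.
Keep row a if a.goals_for <= that per-group AVG.
  team_id=1: AVG(goals_for) = 2.5
  team_id=2: AVG(goals_for) = 3.0
  team_id=3: AVG(goals_for) = 4.0
  team_id=4: AVG(goals_for) = 4.0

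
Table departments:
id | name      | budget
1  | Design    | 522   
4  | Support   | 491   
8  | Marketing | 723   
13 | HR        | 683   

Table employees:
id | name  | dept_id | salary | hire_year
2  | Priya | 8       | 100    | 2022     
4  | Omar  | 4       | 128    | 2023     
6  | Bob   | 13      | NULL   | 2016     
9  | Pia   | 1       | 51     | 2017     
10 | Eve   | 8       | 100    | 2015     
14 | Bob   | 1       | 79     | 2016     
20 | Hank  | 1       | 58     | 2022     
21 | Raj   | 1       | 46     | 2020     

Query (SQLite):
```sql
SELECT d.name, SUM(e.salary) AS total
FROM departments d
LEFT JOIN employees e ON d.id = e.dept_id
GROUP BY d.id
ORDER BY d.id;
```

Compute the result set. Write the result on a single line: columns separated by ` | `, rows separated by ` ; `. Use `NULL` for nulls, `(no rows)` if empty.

LEFT JOIN keeps every departments row; unmatched ones get NULL for employees columns.
Group by departments.id and compute SUM(e.salary). SUM over an all-NULL group is NULL.
  1: ids {9, 14, 20, 21} → SUM(e.salary)=234
  4: ids {4} → SUM(e.salary)=128
  8: ids {2, 10} → SUM(e.salary)=200
  13: ids {6} → SUM(e.salary)=NULL

Design | 234 ; Support | 128 ; Marketing | 200 ; HR | NULL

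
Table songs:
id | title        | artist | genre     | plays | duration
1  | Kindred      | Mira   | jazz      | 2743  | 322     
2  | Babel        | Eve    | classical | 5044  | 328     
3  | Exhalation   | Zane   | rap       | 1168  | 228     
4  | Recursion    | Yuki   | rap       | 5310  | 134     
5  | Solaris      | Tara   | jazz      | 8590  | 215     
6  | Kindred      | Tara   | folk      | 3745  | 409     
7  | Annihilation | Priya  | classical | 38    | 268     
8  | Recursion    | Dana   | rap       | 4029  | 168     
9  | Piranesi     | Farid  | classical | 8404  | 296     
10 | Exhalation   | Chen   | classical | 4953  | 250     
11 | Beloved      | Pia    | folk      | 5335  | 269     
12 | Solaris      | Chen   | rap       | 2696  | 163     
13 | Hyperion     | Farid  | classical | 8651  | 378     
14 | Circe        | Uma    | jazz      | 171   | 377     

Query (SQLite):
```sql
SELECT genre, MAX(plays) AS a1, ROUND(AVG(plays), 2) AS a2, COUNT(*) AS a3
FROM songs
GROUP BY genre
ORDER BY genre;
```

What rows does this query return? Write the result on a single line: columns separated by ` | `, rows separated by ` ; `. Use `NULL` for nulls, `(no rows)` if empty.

Group songs by genre.
Per group compute: MAX(plays), ROUND(AVG(plays), 2), COUNT(*).
  classical: ids {2, 7, 9, 10, 13} → MAX(plays)=8651, ROUND(AVG(plays), 2)=5418, COUNT(*)=5
  folk: ids {6, 11} → MAX(plays)=5335, ROUND(AVG(plays), 2)=4540, COUNT(*)=2
  jazz: ids {1, 5, 14} → MAX(plays)=8590, ROUND(AVG(plays), 2)=3834.67, COUNT(*)=3
  rap: ids {3, 4, 8, 12} → MAX(plays)=5310, ROUND(AVG(plays), 2)=3300.75, COUNT(*)=4

classical | 8651 | 5418 | 5 ; folk | 5335 | 4540 | 2 ; jazz | 8590 | 3834.67 | 3 ; rap | 5310 | 3300.75 | 4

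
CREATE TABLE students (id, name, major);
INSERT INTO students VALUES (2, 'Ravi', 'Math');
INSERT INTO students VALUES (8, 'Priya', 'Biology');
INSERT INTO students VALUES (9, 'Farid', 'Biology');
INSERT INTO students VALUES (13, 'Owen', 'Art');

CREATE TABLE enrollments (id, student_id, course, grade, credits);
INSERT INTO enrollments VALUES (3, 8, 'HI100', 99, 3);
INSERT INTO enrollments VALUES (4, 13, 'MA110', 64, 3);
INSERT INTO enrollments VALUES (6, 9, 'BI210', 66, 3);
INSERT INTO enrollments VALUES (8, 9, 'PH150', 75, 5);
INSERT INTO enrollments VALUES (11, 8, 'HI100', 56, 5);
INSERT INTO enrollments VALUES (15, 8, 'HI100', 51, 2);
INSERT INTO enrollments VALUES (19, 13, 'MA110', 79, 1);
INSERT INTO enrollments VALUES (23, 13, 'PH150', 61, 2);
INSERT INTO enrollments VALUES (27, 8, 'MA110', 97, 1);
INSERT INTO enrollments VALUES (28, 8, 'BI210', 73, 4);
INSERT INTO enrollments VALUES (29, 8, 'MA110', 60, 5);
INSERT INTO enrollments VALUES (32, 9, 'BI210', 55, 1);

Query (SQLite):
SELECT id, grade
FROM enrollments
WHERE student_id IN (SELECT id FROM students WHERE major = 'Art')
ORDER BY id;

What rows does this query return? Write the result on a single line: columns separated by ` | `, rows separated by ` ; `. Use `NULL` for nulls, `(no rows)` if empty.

Inner query: students.id where major = 'Art'.
Outer: keep enrollments rows whose student_id is in that set.
Inner query → {13}

4 | 64 ; 19 | 79 ; 23 | 61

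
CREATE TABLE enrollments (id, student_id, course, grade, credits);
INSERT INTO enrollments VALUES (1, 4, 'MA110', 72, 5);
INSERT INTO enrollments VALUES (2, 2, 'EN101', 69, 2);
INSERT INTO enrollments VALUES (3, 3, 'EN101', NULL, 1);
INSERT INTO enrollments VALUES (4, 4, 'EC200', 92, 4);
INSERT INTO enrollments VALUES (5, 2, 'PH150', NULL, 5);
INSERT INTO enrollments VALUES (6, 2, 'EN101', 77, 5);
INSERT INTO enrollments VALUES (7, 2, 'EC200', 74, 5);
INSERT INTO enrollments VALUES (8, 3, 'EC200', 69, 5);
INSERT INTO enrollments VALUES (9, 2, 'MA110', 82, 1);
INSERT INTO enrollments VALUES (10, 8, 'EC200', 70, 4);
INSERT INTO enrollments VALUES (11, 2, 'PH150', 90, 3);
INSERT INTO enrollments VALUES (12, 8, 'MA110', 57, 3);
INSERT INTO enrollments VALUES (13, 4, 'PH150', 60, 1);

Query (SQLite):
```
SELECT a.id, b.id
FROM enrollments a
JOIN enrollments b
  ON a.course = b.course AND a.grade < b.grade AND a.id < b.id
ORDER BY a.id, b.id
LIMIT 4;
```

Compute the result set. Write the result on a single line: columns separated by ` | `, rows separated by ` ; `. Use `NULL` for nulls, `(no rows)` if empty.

1 | 9 ; 2 | 6 ; 8 | 10

Pairs (a,b) with same course, a.grade < b.grade, a.id < b.id.
course groups: EC200:{4,7,8,10} EN101:{2,3,6} MA110:{1,9,12} PH150:{5,11,13}
Ordered by (a.id, b.id); first 4.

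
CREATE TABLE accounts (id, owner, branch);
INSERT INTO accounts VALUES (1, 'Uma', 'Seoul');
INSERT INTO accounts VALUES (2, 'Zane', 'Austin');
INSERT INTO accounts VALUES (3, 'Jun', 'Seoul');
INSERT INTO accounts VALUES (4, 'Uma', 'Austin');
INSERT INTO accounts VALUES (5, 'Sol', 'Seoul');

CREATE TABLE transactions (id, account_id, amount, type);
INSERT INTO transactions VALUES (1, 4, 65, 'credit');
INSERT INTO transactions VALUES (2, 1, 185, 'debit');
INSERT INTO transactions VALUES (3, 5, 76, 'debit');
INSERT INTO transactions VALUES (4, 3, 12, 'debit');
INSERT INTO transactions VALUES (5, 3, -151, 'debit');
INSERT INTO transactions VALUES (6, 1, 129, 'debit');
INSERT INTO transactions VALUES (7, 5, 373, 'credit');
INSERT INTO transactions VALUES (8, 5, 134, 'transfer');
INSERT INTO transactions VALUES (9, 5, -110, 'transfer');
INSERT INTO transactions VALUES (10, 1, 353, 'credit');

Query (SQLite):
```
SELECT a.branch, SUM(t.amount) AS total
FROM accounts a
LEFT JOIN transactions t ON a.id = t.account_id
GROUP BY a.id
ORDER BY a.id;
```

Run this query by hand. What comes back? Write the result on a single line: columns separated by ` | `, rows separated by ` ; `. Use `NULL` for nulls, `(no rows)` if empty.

Seoul | 667 ; Austin | NULL ; Seoul | -139 ; Austin | 65 ; Seoul | 473

LEFT JOIN keeps every accounts row; unmatched ones get NULL for transactions columns.
Group by accounts.id and compute SUM(t.amount). SUM over an all-NULL group is NULL.
  1: ids {2, 6, 10} → SUM(t.amount)=667
  2: ids {—} → SUM(t.amount)=NULL
  3: ids {4, 5} → SUM(t.amount)=-139
  4: ids {1} → SUM(t.amount)=65
  5: ids {3, 7, 8, 9} → SUM(t.amount)=473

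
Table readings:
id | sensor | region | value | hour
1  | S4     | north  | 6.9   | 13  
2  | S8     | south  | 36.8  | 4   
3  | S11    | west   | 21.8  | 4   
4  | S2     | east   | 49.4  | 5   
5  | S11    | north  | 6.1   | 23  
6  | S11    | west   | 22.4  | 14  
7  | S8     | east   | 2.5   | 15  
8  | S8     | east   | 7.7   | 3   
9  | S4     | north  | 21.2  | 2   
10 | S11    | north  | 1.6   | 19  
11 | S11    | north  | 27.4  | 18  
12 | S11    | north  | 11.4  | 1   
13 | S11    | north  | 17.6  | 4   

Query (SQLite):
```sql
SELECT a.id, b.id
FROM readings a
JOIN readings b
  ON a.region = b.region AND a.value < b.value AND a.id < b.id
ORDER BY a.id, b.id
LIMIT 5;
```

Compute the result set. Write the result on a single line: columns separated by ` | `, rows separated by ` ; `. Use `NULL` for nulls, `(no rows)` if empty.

Pairs (a,b) with same region, a.value < b.value, a.id < b.id.
region groups: east:{4,7,8} north:{1,5,9,10,11,12,13} south:{2} west:{3,6}
Ordered by (a.id, b.id); first 5.

1 | 9 ; 1 | 11 ; 1 | 12 ; 1 | 13 ; 3 | 6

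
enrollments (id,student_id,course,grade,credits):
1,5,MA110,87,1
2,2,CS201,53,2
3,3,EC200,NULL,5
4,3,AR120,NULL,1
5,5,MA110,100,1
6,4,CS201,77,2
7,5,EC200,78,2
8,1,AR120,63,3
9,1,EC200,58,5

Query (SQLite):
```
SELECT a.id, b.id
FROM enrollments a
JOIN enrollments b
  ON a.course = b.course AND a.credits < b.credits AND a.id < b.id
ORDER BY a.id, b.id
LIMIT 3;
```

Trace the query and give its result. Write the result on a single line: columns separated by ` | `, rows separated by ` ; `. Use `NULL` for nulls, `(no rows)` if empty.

4 | 8 ; 7 | 9

Pairs (a,b) with same course, a.credits < b.credits, a.id < b.id.
course groups: AR120:{4,8} CS201:{2,6} EC200:{3,7,9} MA110:{1,5}
Ordered by (a.id, b.id); first 3.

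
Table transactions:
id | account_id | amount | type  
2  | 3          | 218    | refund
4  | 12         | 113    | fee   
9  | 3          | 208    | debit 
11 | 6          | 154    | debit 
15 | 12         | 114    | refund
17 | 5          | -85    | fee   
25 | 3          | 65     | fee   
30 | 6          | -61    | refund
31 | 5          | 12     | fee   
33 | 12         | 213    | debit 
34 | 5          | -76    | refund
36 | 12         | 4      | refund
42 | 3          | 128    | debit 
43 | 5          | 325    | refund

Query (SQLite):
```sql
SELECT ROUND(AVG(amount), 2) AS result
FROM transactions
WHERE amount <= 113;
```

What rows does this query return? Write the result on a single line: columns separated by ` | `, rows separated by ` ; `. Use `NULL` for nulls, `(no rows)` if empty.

-4

Rows where amount <= 113 → amount values: [113, -85, 65, -61, 12, -76, 4].
AVG = -28 / 7 (rounded to 2 dp).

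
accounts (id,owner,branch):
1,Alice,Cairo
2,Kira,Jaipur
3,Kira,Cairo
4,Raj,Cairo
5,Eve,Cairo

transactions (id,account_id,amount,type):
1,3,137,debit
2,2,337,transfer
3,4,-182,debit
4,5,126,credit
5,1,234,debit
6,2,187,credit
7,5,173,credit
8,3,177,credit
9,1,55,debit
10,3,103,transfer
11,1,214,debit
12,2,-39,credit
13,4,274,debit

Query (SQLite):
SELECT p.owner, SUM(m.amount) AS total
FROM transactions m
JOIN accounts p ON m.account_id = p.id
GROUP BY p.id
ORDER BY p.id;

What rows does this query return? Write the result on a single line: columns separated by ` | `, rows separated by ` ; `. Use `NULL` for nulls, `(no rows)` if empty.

Alice | 503 ; Kira | 485 ; Kira | 417 ; Raj | 92 ; Eve | 299

Join each transactions row to its accounts via account_id.
Group joined rows by accounts.id; compute SUM(m.amount) per group.
  1: ids {5, 9, 11} → SUM(m.amount)=503
  2: ids {2, 6, 12} → SUM(m.amount)=485
  3: ids {1, 8, 10} → SUM(m.amount)=417
  4: ids {3, 13} → SUM(m.amount)=92
  5: ids {4, 7} → SUM(m.amount)=299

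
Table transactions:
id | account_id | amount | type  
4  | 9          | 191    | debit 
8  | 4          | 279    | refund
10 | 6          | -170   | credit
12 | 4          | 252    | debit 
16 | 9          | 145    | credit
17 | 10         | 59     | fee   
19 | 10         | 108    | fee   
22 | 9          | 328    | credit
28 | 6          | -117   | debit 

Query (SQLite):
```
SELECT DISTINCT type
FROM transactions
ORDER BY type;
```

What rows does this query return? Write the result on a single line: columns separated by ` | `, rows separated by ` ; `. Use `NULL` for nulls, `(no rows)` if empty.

Collect distinct type values from transactions.

credit ; debit ; fee ; refund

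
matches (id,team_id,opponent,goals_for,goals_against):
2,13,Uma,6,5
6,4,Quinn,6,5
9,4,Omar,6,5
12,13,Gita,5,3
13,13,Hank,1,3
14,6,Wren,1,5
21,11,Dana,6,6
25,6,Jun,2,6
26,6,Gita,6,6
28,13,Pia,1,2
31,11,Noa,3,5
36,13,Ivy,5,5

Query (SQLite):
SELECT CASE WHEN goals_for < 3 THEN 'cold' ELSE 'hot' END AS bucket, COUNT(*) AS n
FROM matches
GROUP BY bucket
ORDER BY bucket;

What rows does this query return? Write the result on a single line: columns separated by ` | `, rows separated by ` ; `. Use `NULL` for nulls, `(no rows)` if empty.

cold | 4 ; hot | 8

Bucket rows by goals_for < 3 → 'cold' else 'hot'; count each bucket.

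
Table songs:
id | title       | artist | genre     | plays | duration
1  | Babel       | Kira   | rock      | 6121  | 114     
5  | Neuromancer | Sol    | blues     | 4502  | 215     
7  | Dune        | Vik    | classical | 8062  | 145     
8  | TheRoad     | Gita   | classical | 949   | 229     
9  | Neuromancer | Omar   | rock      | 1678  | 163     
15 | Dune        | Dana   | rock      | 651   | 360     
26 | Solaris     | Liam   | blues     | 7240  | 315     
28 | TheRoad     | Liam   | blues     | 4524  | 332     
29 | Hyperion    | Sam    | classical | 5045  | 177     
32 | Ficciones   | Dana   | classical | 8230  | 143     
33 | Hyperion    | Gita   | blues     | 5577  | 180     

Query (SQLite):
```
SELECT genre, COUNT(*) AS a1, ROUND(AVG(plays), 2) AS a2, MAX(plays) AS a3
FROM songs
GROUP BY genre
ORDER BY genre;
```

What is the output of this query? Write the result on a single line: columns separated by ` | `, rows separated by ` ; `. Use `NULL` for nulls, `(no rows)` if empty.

Group songs by genre.
Per group compute: COUNT(*), ROUND(AVG(plays), 2), MAX(plays).
  blues: ids {5, 26, 28, 33} → COUNT(*)=4, ROUND(AVG(plays), 2)=5460.75, MAX(plays)=7240
  classical: ids {7, 8, 29, 32} → COUNT(*)=4, ROUND(AVG(plays), 2)=5571.5, MAX(plays)=8230
  rock: ids {1, 9, 15} → COUNT(*)=3, ROUND(AVG(plays), 2)=2816.67, MAX(plays)=6121

blues | 4 | 5460.75 | 7240 ; classical | 4 | 5571.5 | 8230 ; rock | 3 | 2816.67 | 6121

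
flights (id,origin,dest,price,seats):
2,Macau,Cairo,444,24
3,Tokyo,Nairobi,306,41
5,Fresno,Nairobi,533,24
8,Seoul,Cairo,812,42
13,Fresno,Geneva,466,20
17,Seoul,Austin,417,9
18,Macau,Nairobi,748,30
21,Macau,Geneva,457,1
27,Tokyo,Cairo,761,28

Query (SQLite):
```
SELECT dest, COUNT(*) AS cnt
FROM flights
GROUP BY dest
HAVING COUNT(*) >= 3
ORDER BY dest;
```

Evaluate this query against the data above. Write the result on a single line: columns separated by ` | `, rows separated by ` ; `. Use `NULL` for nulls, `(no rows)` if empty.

Cairo | 3 ; Nairobi | 3

Partition flights by dest; compute COUNT(*) within each group.
HAVING: keep groups with count ≥ 3.
  Austin: ids {17} → COUNT(*)=1
  Cairo: ids {2, 8, 27} → COUNT(*)=3
  Geneva: ids {13, 21} → COUNT(*)=2
  Nairobi: ids {3, 5, 18} → COUNT(*)=3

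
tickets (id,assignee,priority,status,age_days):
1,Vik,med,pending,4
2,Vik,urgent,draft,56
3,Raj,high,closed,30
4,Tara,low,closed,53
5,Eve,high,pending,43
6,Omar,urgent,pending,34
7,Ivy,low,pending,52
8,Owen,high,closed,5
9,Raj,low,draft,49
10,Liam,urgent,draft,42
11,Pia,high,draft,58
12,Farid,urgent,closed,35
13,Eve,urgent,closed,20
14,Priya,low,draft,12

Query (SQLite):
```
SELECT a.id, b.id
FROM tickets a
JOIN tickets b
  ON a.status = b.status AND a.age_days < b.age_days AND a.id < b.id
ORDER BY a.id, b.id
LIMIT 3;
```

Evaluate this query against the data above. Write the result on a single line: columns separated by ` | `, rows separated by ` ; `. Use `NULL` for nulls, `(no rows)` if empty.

Pairs (a,b) with same status, a.age_days < b.age_days, a.id < b.id.
status groups: closed:{3,4,8,12,13} draft:{2,9,10,11,14} pending:{1,5,6,7}
Ordered by (a.id, b.id); first 3.

1 | 5 ; 1 | 6 ; 1 | 7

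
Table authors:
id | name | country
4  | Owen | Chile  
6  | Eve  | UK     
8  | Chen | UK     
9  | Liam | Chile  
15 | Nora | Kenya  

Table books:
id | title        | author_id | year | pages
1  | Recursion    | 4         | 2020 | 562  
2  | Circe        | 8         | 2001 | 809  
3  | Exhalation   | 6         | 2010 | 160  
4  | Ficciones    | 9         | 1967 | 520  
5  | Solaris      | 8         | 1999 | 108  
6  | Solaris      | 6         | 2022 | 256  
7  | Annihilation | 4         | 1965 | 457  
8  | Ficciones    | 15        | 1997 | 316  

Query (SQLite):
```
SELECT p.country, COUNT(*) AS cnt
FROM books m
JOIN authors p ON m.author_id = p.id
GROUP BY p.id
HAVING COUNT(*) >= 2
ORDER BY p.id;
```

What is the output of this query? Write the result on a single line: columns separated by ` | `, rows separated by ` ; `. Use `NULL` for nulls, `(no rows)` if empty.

Join each books row to its authors via author_id.
Group joined rows by authors.id; compute COUNT(*) per group.
HAVING: keep groups with count ≥ 2.
  4: ids {1, 7} → COUNT(*)=2
  6: ids {3, 6} → COUNT(*)=2
  8: ids {2, 5} → COUNT(*)=2
  9: ids {4} → COUNT(*)=1
  15: ids {8} → COUNT(*)=1

Chile | 2 ; UK | 2 ; UK | 2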